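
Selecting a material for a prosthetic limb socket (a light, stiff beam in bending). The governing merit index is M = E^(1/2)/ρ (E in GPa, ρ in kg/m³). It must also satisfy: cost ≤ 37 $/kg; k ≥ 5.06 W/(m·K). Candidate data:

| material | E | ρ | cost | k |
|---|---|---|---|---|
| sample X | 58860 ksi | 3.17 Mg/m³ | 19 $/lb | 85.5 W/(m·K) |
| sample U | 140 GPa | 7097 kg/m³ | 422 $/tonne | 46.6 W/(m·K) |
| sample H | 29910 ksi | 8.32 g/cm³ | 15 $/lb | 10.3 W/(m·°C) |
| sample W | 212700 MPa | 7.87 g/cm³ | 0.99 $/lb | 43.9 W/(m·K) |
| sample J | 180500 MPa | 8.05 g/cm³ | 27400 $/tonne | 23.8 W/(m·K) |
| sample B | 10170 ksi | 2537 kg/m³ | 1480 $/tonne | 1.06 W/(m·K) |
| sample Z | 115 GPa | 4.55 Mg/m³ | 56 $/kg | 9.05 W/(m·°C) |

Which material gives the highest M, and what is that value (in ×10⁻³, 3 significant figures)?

sample W, M = 1.85×10⁻³

Screen on constraints: cost ≤ 37 $/kg; k ≥ 5.06 W/(m·K). Survivors: sample U, sample H, sample W, sample J.
Convert each candidate to consistent units, then evaluate M:
  sample U: E = 140.0 GPa, ρ = 7097 kg/m³
  sample H: E = 206.2 GPa, ρ = 8320 kg/m³
  sample W: E = 212.7 GPa, ρ = 7870 kg/m³
  sample J: E = 180.5 GPa, ρ = 8050 kg/m³
  sample W: M = 1.85×10⁻³
  sample H: M = 1.73×10⁻³
  sample J: M = 1.67×10⁻³
  sample U: M = 1.67×10⁻³
The maximum is for sample W.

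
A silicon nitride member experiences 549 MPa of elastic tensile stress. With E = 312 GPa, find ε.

1.76×10⁻³

ε = σ/E = 549 / 312000 = 1.76×10⁻³.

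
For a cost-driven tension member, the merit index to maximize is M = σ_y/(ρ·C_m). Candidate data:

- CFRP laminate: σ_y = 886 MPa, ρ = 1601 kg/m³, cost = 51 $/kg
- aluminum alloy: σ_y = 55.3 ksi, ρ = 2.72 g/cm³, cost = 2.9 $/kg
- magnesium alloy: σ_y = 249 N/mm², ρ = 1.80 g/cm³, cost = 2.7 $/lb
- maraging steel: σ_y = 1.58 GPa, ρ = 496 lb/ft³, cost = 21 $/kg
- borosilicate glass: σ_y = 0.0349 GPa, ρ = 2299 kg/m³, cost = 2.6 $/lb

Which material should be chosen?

Putting every candidate on a common basis:
  CFRP laminate: σ_y = 886.0 MPa, ρ = 1601 kg/m³, cost = 51.00 $/kg
  aluminum alloy: σ_y = 381.3 MPa, ρ = 2720 kg/m³, cost = 2.900 $/kg
  magnesium alloy: σ_y = 249.0 MPa, ρ = 1800 kg/m³, cost = 5.952 $/kg
  maraging steel: σ_y = 1580 MPa, ρ = 7945 kg/m³, cost = 21.00 $/kg
  borosilicate glass: σ_y = 34.90 MPa, ρ = 2299 kg/m³, cost = 5.732 $/kg
  aluminum alloy: M = 48.3 kN·m per $
  magnesium alloy: M = 23.2 kN·m per $
  CFRP laminate: M = 10.9 kN·m per $
  maraging steel: M = 9.47 kN·m per $
  borosilicate glass: M = 2.65 kN·m per $
Aluminum alloy ranks first.

aluminum alloy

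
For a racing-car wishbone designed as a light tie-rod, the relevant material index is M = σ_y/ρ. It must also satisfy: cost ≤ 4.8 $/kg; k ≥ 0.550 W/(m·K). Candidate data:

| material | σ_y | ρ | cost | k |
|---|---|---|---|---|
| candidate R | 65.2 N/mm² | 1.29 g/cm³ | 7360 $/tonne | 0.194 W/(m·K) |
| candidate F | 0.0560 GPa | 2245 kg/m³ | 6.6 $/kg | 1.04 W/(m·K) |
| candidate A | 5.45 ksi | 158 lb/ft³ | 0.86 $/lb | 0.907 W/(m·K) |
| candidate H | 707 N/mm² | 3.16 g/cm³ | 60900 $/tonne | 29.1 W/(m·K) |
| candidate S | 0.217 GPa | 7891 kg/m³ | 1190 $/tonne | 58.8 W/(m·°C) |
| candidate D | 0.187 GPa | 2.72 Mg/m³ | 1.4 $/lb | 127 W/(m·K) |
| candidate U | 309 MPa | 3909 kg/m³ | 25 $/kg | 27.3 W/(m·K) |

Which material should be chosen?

Screen on constraints: cost ≤ 4.8 $/kg; k ≥ 0.550 W/(m·K). Survivors: candidate A, candidate S, candidate D.
Convert each candidate to consistent units, then evaluate M:
  candidate A: σ_y = 37.58 MPa, ρ = 2531 kg/m³
  candidate S: σ_y = 217.0 MPa, ρ = 7891 kg/m³
  candidate D: σ_y = 187.0 MPa, ρ = 2720 kg/m³
  candidate D: M = 68.8 kN·m/kg
  candidate S: M = 27.5 kN·m/kg
  candidate A: M = 14.8 kN·m/kg
Candidate D has the largest M.

candidate D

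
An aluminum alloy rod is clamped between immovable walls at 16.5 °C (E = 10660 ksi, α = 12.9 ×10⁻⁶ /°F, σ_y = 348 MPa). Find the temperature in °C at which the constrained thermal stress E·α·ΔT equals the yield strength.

220 °C

E = 10660 ksi = 73.50 GPa.
α = 12.9×10⁻⁶/°F × 9/5 = 23.2×10⁻⁶/K.
E·α·ΔT = 348.0 MPa ⇒ ΔT = 348.0 / (73.50×10³ × 23.2×10⁻⁶) = 203.9 K.
T = 16.5 + 203.9 = 220.4 °C.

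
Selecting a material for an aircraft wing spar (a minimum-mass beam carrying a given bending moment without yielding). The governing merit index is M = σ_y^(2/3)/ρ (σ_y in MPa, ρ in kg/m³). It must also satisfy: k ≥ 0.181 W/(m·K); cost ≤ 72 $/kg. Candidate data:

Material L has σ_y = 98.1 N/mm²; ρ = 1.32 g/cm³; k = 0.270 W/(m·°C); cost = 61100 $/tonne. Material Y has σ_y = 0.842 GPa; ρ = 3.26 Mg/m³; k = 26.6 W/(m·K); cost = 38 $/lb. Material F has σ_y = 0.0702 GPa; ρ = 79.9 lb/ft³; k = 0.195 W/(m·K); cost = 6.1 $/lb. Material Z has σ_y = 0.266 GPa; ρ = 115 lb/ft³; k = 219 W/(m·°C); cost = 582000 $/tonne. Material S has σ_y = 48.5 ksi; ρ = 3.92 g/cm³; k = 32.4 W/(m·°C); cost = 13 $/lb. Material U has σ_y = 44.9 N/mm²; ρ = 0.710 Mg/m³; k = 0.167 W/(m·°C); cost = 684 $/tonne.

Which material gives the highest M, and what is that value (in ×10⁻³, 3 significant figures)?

material L, M = 16.1×10⁻³

Screen on constraints: k ≥ 0.181 W/(m·K); cost ≤ 72 $/kg. Survivors: material L, material F, material S.
Normalizing units and computing the index:
  material L: σ_y = 98.10 MPa, ρ = 1320 kg/m³
  material F: σ_y = 70.20 MPa, ρ = 1280 kg/m³
  material S: σ_y = 334.4 MPa, ρ = 3920 kg/m³
  material L: M = 16.1×10⁻³
  material F: M = 13.3×10⁻³
  material S: M = 12.3×10⁻³
Highest index: material L.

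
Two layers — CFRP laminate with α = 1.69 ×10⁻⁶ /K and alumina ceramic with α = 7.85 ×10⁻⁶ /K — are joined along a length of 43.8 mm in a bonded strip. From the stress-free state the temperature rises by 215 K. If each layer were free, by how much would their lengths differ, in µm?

Δα = |1.69 − 7.85|×10⁻⁶/K = 6.16×10⁻⁶/K.
ΔL_mismatch = Δα·L·ΔT = 6.16×10⁻⁶ × 43.8 mm × 215.0 K = 58.0 µm.

58.0 µm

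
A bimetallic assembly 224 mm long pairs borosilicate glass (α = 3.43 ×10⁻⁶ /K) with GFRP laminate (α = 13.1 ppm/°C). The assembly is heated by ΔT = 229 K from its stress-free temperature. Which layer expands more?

GFRP laminate

α(borosilicate glass) = 3.43×10⁻⁶/K vs α(GFRP laminate) = 13.1×10⁻⁶/K.
Higher α expands more for the same ΔT: GFRP laminate.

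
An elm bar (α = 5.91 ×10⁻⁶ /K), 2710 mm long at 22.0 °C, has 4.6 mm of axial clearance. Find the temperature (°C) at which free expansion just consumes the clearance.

α·L₀·ΔT = 4.6 mm ⇒ ΔT = 4.6 / (5.91×10⁻⁶ × 2710.0) = 287.2 K.
T = 22.0 + 287.2 = 309.2 °C.

309 °C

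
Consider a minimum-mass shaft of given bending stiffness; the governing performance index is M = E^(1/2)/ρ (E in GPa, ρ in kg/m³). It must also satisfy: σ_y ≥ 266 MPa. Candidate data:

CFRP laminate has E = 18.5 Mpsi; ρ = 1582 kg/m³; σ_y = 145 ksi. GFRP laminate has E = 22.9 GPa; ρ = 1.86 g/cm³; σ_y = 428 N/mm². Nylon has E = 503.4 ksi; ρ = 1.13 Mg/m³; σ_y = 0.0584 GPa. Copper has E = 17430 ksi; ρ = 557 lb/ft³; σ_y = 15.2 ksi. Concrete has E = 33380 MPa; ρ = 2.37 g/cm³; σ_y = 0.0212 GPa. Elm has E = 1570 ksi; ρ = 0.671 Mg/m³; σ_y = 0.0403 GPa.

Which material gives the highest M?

Screen on constraints: σ_y ≥ 266 MPa. Survivors: CFRP laminate, GFRP laminate.
Putting every candidate on a common basis:
  CFRP laminate: E = 127.6 GPa, ρ = 1582 kg/m³
  GFRP laminate: E = 22.90 GPa, ρ = 1860 kg/m³
  CFRP laminate: M = 7.14×10⁻³
  GFRP laminate: M = 2.57×10⁻³
CFRP laminate has the largest M.

CFRP laminate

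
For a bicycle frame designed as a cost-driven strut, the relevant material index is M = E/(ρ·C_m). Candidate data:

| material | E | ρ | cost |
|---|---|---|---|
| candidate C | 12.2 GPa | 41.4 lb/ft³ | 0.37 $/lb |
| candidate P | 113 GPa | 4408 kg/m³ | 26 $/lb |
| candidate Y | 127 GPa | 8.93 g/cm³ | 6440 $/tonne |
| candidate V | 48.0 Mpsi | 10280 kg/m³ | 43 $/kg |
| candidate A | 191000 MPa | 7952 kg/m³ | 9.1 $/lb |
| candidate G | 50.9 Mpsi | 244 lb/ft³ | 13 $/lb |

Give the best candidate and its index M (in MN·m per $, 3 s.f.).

candidate C, M = 22.6 MN·m per $

Convert each candidate to consistent units, then evaluate M:
  candidate C: E = 12.20 GPa, ρ = 663.2 kg/m³, cost = 0.8157 $/kg
  candidate P: E = 113.0 GPa, ρ = 4408 kg/m³, cost = 57.32 $/kg
  candidate Y: E = 127.0 GPa, ρ = 8930 kg/m³, cost = 6.440 $/kg
  candidate V: E = 330.9 GPa, ρ = 10280 kg/m³, cost = 43.00 $/kg
  candidate A: E = 191.0 GPa, ρ = 7952 kg/m³, cost = 20.06 $/kg
  candidate G: E = 350.9 GPa, ρ = 3909 kg/m³, cost = 28.66 $/kg
  candidate C: M = 22.6 MN·m per $
  candidate G: M = 3.13 MN·m per $
  candidate Y: M = 2.21 MN·m per $
  candidate A: M = 1.20 MN·m per $
  candidate V: M = 0.749 MN·m per $
  candidate P: M = 0.447 MN·m per $
Highest index: candidate C.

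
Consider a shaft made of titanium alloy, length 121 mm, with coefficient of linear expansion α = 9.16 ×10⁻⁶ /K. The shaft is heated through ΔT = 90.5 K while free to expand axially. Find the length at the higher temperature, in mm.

121.10 mm

ΔL = α·L₀·ΔT = 9.16×10⁻⁶ × 121 mm × 90.50 K = 0.100 mm.
L = L₀ + ΔL = 121 + 0.100 = 121.10 mm.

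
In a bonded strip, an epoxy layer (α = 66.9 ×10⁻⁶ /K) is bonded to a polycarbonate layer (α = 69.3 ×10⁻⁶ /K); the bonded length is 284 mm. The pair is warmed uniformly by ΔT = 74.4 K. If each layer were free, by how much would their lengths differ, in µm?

Δα = |66.9 − 69.3|×10⁻⁶/K = 2.40×10⁻⁶/K.
ΔL_mismatch = Δα·L·ΔT = 2.40×10⁻⁶ × 284.0 mm × 74.4 K = 50.7 µm.

50.7 µm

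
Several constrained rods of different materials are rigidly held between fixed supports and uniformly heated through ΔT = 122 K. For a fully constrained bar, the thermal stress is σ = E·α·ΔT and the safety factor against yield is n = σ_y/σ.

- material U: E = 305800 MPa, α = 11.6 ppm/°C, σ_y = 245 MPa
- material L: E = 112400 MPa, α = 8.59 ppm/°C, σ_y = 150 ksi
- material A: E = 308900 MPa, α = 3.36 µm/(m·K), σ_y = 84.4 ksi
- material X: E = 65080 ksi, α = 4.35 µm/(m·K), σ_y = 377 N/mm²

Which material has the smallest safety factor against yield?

Per material, after unit conversion:
  material U: E = 305.8, α = 11.6, σ_y = 245.0 → σ = 433 MPa, n = 0.566
  material L: E = 112.4, α = 8.59, σ_y = 1034 → σ = 118 MPa, n = 8.78
  material A: E = 308.9, α = 3.36, σ_y = 581.9 → σ = 127 MPa, n = 4.60
  material X: E = 448.7, α = 4.35, σ_y = 377.0 → σ = 238 MPa, n = 1.58
Material U has the lowest safety factor, n = 0.566.

material U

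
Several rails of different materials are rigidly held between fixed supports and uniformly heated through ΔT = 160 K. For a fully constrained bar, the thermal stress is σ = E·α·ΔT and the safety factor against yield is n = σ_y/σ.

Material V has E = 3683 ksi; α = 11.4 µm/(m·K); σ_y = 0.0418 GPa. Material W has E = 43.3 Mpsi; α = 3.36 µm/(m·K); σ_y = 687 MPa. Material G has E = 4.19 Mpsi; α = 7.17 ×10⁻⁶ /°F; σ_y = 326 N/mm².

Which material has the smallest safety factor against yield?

material V

Converting E to GPa, α to ×10⁻⁶/K, σ_y to MPa, then σ and n for each:
  material V: E = 25.39, α = 11.4, σ_y = 41.80 → σ = 46.3 MPa, n = 0.902
  material W: E = 298.5, α = 3.36, σ_y = 687.0 → σ = 160 MPa, n = 4.28
  material G: E = 28.89, α = 12.9, σ_y = 326.0 → σ = 59.7 MPa, n = 5.46
The minimum is material V at n = 0.902.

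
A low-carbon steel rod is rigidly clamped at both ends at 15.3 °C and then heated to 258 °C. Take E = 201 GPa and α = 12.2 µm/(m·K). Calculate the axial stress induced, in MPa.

ΔT = 242.7 K. Constrained thermal stress σ = E·α·ΔT = 201.0×10³ MPa × 12.2×10⁻⁶ × 242.7 = 595 MPa (compressive).

595 MPa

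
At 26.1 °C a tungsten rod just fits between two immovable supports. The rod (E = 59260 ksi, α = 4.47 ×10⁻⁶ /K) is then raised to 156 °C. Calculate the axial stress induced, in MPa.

237 MPa

E = 59260 ksi = 408.6 GPa.
ΔT = 129.9 K. Constrained thermal stress σ = E·α·ΔT = 408.6×10³ MPa × 4.47×10⁻⁶ × 129.9 = 237 MPa (compressive).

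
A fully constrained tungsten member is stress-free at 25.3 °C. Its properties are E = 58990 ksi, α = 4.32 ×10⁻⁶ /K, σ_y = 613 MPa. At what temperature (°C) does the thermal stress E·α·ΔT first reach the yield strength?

E = 58990 ksi = 406.7 GPa.
E·α·ΔT = 613.0 MPa ⇒ ΔT = 613.0 / (406.7×10³ × 4.32×10⁻⁶) = 348.9 K.
T = 25.3 + 348.9 = 374.2 °C.

374 °C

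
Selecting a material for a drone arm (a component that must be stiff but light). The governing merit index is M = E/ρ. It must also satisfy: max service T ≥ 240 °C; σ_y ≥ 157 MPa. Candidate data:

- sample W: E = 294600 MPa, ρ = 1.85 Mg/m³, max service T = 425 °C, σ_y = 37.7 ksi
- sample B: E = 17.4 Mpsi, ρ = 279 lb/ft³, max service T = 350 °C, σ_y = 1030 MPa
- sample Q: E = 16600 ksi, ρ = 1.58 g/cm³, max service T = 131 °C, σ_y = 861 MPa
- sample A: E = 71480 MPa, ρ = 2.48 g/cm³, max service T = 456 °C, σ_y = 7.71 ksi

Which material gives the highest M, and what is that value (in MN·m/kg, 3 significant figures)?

sample W, M = 159 MN·m/kg

Screen on constraints: max service T ≥ 240 °C; σ_y ≥ 157 MPa. Survivors: sample W, sample B.
In SI units:
  sample W: E = 294.6 GPa, ρ = 1850 kg/m³
  sample B: E = 120.0 GPa, ρ = 4469 kg/m³
  sample W: M = 159 MN·m/kg
  sample B: M = 26.8 MN·m/kg
Highest index: sample W.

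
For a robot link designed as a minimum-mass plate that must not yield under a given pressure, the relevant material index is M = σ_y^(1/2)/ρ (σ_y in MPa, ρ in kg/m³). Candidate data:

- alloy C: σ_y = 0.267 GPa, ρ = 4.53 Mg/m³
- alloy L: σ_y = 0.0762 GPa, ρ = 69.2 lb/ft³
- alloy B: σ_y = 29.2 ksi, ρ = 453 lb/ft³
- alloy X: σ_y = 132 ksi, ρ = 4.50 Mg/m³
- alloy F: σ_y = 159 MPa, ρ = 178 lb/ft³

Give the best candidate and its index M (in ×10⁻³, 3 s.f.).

alloy L, M = 7.88×10⁻³

Convert each candidate to consistent units, then evaluate M:
  alloy C: σ_y = 267.0 MPa, ρ = 4530 kg/m³
  alloy L: σ_y = 76.20 MPa, ρ = 1108 kg/m³
  alloy B: σ_y = 201.3 MPa, ρ = 7256 kg/m³
  alloy X: σ_y = 910.1 MPa, ρ = 4500 kg/m³
  alloy F: σ_y = 159.0 MPa, ρ = 2851 kg/m³
  alloy L: M = 7.88×10⁻³
  alloy X: M = 6.70×10⁻³
  alloy F: M = 4.42×10⁻³
  alloy C: M = 3.61×10⁻³
  alloy B: M = 1.96×10⁻³
Highest index: alloy L.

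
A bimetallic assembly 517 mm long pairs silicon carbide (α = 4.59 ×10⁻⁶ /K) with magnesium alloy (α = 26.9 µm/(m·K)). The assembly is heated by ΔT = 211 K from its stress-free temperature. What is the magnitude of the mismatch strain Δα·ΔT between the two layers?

4.71×10⁻³

Δα = |4.59 − 26.9|×10⁻⁶/K = 22.3×10⁻⁶/K.
Mismatch strain = Δα·ΔT = 22.3×10⁻⁶ × 211.0 = 4.71×10⁻³.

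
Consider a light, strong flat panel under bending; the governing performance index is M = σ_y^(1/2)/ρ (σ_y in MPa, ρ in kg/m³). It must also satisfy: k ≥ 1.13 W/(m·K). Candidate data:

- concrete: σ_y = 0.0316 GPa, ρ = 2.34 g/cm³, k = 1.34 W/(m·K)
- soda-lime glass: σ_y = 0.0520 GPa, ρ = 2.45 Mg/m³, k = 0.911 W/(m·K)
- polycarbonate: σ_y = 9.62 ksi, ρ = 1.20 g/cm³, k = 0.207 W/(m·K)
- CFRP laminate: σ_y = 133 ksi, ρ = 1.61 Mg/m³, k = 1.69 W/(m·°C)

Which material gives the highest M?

CFRP laminate

Screen on constraints: k ≥ 1.13 W/(m·K). Survivors: concrete, CFRP laminate.
After converting to SI:
  concrete: σ_y = 31.60 MPa, ρ = 2340 kg/m³
  CFRP laminate: σ_y = 917.0 MPa, ρ = 1610 kg/m³
  CFRP laminate: M = 18.8×10⁻³
  concrete: M = 2.40×10⁻³
Highest index: CFRP laminate.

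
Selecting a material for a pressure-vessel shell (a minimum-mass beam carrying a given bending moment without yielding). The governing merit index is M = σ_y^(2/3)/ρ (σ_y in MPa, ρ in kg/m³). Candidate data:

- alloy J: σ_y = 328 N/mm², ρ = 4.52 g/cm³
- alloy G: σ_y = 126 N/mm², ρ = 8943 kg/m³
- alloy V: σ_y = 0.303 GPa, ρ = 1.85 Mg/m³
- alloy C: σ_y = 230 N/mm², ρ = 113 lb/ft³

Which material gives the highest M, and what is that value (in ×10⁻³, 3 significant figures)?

After converting to SI:
  alloy J: σ_y = 328.0 MPa, ρ = 4520 kg/m³
  alloy G: σ_y = 126.0 MPa, ρ = 8943 kg/m³
  alloy V: σ_y = 303.0 MPa, ρ = 1850 kg/m³
  alloy C: σ_y = 230.0 MPa, ρ = 1810 kg/m³
  alloy V: M = 24.4×10⁻³
  alloy C: M = 20.7×10⁻³
  alloy J: M = 10.5×10⁻³
  alloy G: M = 2.81×10⁻³
Alloy V ranks first.

alloy V, M = 24.4×10⁻³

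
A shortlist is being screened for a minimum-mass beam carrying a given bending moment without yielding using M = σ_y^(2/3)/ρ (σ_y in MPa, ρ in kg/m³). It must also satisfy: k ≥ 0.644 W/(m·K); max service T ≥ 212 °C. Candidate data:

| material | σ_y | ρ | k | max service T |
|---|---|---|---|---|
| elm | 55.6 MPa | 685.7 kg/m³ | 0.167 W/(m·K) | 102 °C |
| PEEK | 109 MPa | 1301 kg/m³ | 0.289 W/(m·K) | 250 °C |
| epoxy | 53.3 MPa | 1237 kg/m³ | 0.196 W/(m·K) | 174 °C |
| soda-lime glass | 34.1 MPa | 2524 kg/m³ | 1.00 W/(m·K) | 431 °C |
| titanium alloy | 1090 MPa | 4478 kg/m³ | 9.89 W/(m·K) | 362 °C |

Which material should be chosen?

Screen on constraints: k ≥ 0.644 W/(m·K); max service T ≥ 212 °C. Survivors: soda-lime glass, titanium alloy.
Computing M directly (units already consistent):
  titanium alloy: M = 23.7×10⁻³
  soda-lime glass: M = 4.17×10⁻³
Highest index: titanium alloy.

titanium alloy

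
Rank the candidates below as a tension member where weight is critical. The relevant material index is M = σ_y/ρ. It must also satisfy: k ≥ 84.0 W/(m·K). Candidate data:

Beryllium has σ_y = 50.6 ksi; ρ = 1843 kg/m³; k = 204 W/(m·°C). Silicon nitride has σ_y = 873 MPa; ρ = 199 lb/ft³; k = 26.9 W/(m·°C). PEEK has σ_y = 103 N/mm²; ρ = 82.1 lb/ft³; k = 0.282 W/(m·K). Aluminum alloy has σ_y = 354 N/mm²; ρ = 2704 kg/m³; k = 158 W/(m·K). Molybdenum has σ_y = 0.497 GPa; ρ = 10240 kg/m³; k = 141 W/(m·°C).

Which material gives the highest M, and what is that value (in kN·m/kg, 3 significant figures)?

Screen on constraints: k ≥ 84.0 W/(m·K). Survivors: beryllium, aluminum alloy, molybdenum.
Putting every candidate on a common basis:
  beryllium: σ_y = 348.9 MPa, ρ = 1843 kg/m³
  aluminum alloy: σ_y = 354.0 MPa, ρ = 2704 kg/m³
  molybdenum: σ_y = 497.0 MPa, ρ = 10240 kg/m³
  beryllium: M = 189 kN·m/kg
  aluminum alloy: M = 131 kN·m/kg
  molybdenum: M = 48.5 kN·m/kg
Highest index: beryllium.

beryllium, M = 189 kN·m/kg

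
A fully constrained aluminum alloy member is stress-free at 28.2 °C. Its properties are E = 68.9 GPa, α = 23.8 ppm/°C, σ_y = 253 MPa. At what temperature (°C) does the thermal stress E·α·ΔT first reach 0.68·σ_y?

133 °C

E·α·ΔT = 172.0 MPa ⇒ ΔT = 172.0 / (68.90×10³ × 23.8×10⁻⁶) = 104.9 K.
T = 28.2 + 104.9 = 133.1 °C.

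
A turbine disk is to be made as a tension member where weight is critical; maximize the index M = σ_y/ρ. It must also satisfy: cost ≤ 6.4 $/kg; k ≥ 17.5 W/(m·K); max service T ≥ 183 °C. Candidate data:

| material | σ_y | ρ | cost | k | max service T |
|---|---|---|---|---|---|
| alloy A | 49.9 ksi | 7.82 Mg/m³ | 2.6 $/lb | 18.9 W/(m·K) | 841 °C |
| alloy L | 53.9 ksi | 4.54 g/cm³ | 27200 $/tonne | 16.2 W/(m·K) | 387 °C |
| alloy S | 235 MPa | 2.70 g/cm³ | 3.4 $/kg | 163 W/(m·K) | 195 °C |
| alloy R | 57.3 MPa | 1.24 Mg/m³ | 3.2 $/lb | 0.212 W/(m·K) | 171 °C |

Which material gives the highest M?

alloy S

Screen on constraints: cost ≤ 6.4 $/kg; k ≥ 17.5 W/(m·K); max service T ≥ 183 °C. Survivors: alloy A, alloy S.
Putting every candidate on a common basis:
  alloy A: σ_y = 344.0 MPa, ρ = 7820 kg/m³
  alloy S: σ_y = 235.0 MPa, ρ = 2700 kg/m³
  alloy S: M = 87.0 kN·m/kg
  alloy A: M = 44.0 kN·m/kg
Highest index: alloy S.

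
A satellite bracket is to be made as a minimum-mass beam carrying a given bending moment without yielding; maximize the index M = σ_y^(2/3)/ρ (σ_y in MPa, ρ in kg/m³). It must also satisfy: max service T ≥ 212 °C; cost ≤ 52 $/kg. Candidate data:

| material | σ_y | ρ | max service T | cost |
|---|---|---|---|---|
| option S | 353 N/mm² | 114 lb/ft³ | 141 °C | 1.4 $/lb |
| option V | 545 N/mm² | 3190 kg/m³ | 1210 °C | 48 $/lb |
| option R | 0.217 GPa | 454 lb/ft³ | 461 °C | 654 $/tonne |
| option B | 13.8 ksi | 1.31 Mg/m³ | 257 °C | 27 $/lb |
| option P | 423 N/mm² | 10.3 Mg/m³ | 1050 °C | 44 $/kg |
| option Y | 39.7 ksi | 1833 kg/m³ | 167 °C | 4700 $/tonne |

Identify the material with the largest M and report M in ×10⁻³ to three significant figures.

option P, M = 5.47×10⁻³

Screen on constraints: max service T ≥ 212 °C; cost ≤ 52 $/kg. Survivors: option R, option P.
Putting every candidate on a common basis:
  option R: σ_y = 217.0 MPa, ρ = 7272 kg/m³
  option P: σ_y = 423.0 MPa, ρ = 10300 kg/m³
  option P: M = 5.47×10⁻³
  option R: M = 4.97×10⁻³
Option P has the largest M.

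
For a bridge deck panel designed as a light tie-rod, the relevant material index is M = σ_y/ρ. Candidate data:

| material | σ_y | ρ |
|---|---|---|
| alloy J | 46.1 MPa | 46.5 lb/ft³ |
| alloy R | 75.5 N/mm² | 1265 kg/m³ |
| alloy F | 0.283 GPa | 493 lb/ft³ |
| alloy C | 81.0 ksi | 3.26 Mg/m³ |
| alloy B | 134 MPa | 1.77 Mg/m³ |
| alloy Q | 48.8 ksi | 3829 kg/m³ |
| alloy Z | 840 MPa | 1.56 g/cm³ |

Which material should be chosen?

In SI units:
  alloy J: σ_y = 46.10 MPa, ρ = 744.9 kg/m³
  alloy R: σ_y = 75.50 MPa, ρ = 1265 kg/m³
  alloy F: σ_y = 283.0 MPa, ρ = 7897 kg/m³
  alloy C: σ_y = 558.5 MPa, ρ = 3260 kg/m³
  alloy B: σ_y = 134.0 MPa, ρ = 1770 kg/m³
  alloy Q: σ_y = 336.5 MPa, ρ = 3829 kg/m³
  alloy Z: σ_y = 840.0 MPa, ρ = 1560 kg/m³
  alloy Z: M = 538 kN·m/kg
  alloy C: M = 171 kN·m/kg
  alloy Q: M = 87.9 kN·m/kg
  alloy B: M = 75.7 kN·m/kg
  alloy J: M = 61.9 kN·m/kg
  alloy R: M = 59.7 kN·m/kg
  alloy F: M = 35.8 kN·m/kg
Alloy Z ranks first.

alloy Z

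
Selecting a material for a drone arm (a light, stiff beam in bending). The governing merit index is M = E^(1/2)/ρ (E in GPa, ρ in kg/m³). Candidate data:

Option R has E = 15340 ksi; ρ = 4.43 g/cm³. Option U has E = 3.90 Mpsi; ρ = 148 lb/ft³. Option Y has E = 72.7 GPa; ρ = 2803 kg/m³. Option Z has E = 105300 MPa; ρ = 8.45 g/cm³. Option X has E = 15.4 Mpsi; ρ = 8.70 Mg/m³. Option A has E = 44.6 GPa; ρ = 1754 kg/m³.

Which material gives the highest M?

Convert each candidate to consistent units, then evaluate M:
  option R: E = 105.8 GPa, ρ = 4430 kg/m³
  option U: E = 26.89 GPa, ρ = 2371 kg/m³
  option Y: E = 72.70 GPa, ρ = 2803 kg/m³
  option Z: E = 105.3 GPa, ρ = 8450 kg/m³
  option X: E = 106.2 GPa, ρ = 8700 kg/m³
  option A: E = 44.60 GPa, ρ = 1754 kg/m³
  option A: M = 3.81×10⁻³
  option Y: M = 3.04×10⁻³
  option R: M = 2.32×10⁻³
  option U: M = 2.19×10⁻³
  option Z: M = 1.21×10⁻³
  option X: M = 1.18×10⁻³
Option A ranks first.

option A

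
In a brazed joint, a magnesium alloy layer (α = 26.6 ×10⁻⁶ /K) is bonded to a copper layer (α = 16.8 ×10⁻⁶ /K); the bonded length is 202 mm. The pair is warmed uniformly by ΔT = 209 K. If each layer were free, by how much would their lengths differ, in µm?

414 µm

Δα = |26.6 − 16.8|×10⁻⁶/K = 9.80×10⁻⁶/K.
ΔL_mismatch = Δα·L·ΔT = 9.80×10⁻⁶ × 202.0 mm × 209.0 K = 414 µm.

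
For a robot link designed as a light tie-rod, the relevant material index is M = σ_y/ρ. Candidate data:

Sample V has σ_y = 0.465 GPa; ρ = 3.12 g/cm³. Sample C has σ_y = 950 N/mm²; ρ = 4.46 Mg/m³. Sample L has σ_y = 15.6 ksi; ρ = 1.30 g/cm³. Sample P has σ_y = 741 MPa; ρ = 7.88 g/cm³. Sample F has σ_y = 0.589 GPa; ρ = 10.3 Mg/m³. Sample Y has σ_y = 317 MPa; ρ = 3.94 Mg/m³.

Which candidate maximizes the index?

sample C

Convert each candidate to consistent units, then evaluate M:
  sample V: σ_y = 465.0 MPa, ρ = 3120 kg/m³
  sample C: σ_y = 950.0 MPa, ρ = 4460 kg/m³
  sample L: σ_y = 107.6 MPa, ρ = 1300 kg/m³
  sample P: σ_y = 741.0 MPa, ρ = 7880 kg/m³
  sample F: σ_y = 589.0 MPa, ρ = 10300 kg/m³
  sample Y: σ_y = 317.0 MPa, ρ = 3940 kg/m³
  sample C: M = 213 kN·m/kg
  sample V: M = 149 kN·m/kg
  sample P: M = 94.0 kN·m/kg
  sample L: M = 82.7 kN·m/kg
  sample Y: M = 80.5 kN·m/kg
  sample F: M = 57.2 kN·m/kg
Sample C ranks first.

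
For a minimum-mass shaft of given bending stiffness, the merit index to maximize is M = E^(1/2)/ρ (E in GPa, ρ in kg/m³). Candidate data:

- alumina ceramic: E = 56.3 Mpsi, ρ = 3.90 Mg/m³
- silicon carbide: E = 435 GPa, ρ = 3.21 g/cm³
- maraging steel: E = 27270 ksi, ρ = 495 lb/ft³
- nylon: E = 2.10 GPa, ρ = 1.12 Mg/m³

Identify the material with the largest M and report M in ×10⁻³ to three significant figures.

silicon carbide, M = 6.50×10⁻³

After converting to SI:
  alumina ceramic: E = 388.2 GPa, ρ = 3900 kg/m³
  silicon carbide: E = 435.0 GPa, ρ = 3210 kg/m³
  maraging steel: E = 188.0 GPa, ρ = 7929 kg/m³
  nylon: E = 2.100 GPa, ρ = 1120 kg/m³
  silicon carbide: M = 6.50×10⁻³
  alumina ceramic: M = 5.05×10⁻³
  maraging steel: M = 1.73×10⁻³
  nylon: M = 1.29×10⁻³
Silicon carbide has the largest M.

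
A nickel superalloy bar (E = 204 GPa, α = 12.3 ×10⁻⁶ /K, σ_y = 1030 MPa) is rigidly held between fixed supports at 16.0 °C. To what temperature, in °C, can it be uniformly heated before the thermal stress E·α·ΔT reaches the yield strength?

426 °C

E·α·ΔT = 1030 MPa ⇒ ΔT = 1030 / (204.0×10³ × 12.3×10⁻⁶) = 410.5 K.
T = 16.0 + 410.5 = 426.5 °C.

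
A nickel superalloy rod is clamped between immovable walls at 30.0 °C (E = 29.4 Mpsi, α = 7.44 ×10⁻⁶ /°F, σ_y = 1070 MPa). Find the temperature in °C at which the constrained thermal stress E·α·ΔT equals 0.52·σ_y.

E = 29.4 Mpsi = 202.7 GPa.
α = 7.44×10⁻⁶/°F × 9/5 = 13.4×10⁻⁶/K.
E·α·ΔT = 556.4 MPa ⇒ ΔT = 556.4 / (202.7×10³ × 13.4×10⁻⁶) = 205.0 K.
T = 30.0 + 205.0 = 235.0 °C.

235 °C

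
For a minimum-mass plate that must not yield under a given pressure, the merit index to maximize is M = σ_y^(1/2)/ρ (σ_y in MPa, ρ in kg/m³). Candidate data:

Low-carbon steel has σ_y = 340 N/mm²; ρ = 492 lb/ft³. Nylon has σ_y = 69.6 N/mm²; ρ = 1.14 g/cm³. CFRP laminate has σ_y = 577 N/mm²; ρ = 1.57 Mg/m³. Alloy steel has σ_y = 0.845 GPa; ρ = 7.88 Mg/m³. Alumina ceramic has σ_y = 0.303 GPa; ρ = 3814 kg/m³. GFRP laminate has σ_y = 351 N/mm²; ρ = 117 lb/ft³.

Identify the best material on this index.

Putting every candidate on a common basis:
  low-carbon steel: σ_y = 340.0 MPa, ρ = 7881 kg/m³
  nylon: σ_y = 69.60 MPa, ρ = 1140 kg/m³
  CFRP laminate: σ_y = 577.0 MPa, ρ = 1570 kg/m³
  alloy steel: σ_y = 845.0 MPa, ρ = 7880 kg/m³
  alumina ceramic: σ_y = 303.0 MPa, ρ = 3814 kg/m³
  GFRP laminate: σ_y = 351.0 MPa, ρ = 1874 kg/m³
  CFRP laminate: M = 15.3×10⁻³
  GFRP laminate: M = 10.0×10⁻³
  nylon: M = 7.32×10⁻³
  alumina ceramic: M = 4.56×10⁻³
  alloy steel: M = 3.69×10⁻³
  low-carbon steel: M = 2.34×10⁻³
Highest index: CFRP laminate.

CFRP laminate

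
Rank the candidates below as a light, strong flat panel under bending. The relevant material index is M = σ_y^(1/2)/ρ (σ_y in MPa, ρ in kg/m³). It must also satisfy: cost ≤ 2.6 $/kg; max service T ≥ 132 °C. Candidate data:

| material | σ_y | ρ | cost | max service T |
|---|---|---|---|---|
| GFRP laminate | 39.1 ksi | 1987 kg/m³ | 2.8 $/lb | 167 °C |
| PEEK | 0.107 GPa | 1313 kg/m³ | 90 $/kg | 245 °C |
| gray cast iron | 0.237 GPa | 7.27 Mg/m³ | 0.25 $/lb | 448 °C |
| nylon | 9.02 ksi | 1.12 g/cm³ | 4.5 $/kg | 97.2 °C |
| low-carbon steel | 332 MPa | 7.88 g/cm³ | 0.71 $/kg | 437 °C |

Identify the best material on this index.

Screen on constraints: cost ≤ 2.6 $/kg; max service T ≥ 132 °C. Survivors: gray cast iron, low-carbon steel.
Convert each candidate to consistent units, then evaluate M:
  gray cast iron: σ_y = 237.0 MPa, ρ = 7270 kg/m³
  low-carbon steel: σ_y = 332.0 MPa, ρ = 7880 kg/m³
  low-carbon steel: M = 2.31×10⁻³
  gray cast iron: M = 2.12×10⁻³
Low-carbon steel ranks first.

low-carbon steel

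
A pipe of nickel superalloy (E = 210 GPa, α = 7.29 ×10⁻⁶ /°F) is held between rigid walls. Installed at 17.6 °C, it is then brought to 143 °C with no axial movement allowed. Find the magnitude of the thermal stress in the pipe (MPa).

α = 7.29×10⁻⁶/°F × 9/5 = 13.1×10⁻⁶/K.
ΔT = 125.4 K. Constrained thermal stress σ = E·α·ΔT = 210.0×10³ MPa × 13.1×10⁻⁶ × 125.4 = 346 MPa (compressive).

346 MPa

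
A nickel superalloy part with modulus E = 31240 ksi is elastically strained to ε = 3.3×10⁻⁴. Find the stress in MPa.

E = 31240 ksi = 215.4 GPa.
σ = E·ε = 215400 MPa × 3.3×10⁻⁴ = 71.1 MPa.

71.1 MPa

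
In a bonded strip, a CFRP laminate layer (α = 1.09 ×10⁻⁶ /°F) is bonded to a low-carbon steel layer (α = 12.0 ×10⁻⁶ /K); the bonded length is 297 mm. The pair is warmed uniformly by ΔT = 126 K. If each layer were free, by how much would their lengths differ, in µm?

CFRP laminate: α = 1.09×10⁻⁶/°F × 9/5 = 1.96×10⁻⁶/K.
Δα = |1.96 − 12.0|×10⁻⁶/K = 10.0×10⁻⁶/K.
ΔL_mismatch = Δα·L·ΔT = 10.0×10⁻⁶ × 297.0 mm × 126.0 K = 376 µm.

376 µm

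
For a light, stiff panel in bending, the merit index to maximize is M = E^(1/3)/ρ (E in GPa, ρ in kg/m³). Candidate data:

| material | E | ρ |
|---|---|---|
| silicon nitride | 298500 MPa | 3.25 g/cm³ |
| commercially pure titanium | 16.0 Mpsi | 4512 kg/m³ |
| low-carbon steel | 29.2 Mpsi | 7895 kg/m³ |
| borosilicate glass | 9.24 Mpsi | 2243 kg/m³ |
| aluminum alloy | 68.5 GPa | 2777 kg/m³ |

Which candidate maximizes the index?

In SI units:
  silicon nitride: E = 298.5 GPa, ρ = 3250 kg/m³
  commercially pure titanium: E = 110.3 GPa, ρ = 4512 kg/m³
  low-carbon steel: E = 201.3 GPa, ρ = 7895 kg/m³
  borosilicate glass: E = 63.71 GPa, ρ = 2243 kg/m³
  aluminum alloy: E = 68.50 GPa, ρ = 2777 kg/m³
  silicon nitride: M = 2.06×10⁻³
  borosilicate glass: M = 1.78×10⁻³
  aluminum alloy: M = 1.47×10⁻³
  commercially pure titanium: M = 1.06×10⁻³
  low-carbon steel: M = 0.742×10⁻³
Highest index: silicon nitride.

silicon nitride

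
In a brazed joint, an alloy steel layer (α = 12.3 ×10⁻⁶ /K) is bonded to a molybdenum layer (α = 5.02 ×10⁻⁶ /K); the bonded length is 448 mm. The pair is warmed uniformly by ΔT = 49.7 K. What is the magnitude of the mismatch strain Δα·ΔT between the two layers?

3.62×10⁻⁴

Δα = |12.3 − 5.02|×10⁻⁶/K = 7.28×10⁻⁶/K.
Mismatch strain = Δα·ΔT = 7.28×10⁻⁶ × 49.7 = 3.62×10⁻⁴.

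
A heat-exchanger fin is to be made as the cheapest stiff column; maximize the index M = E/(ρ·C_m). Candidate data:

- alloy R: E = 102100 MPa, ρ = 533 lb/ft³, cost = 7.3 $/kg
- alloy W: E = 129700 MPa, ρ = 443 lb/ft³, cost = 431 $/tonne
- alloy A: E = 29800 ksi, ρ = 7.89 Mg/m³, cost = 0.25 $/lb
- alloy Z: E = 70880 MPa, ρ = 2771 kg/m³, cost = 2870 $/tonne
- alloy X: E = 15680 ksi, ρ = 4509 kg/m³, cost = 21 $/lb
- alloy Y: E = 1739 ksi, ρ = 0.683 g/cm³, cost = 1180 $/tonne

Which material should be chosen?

In SI units:
  alloy R: E = 102.1 GPa, ρ = 8538 kg/m³, cost = 7.300 $/kg
  alloy W: E = 129.7 GPa, ρ = 7096 kg/m³, cost = 0.4310 $/kg
  alloy A: E = 205.5 GPa, ρ = 7890 kg/m³, cost = 0.5511 $/kg
  alloy Z: E = 70.88 GPa, ρ = 2771 kg/m³, cost = 2.870 $/kg
  alloy X: E = 108.1 GPa, ρ = 4509 kg/m³, cost = 46.30 $/kg
  alloy Y: E = 11.99 GPa, ρ = 683.0 kg/m³, cost = 1.180 $/kg
  alloy A: M = 47.2 MN·m per $
  alloy W: M = 42.4 MN·m per $
  alloy Y: M = 14.9 MN·m per $
  alloy Z: M = 8.91 MN·m per $
  alloy R: M = 1.64 MN·m per $
  alloy X: M = 0.518 MN·m per $
The maximum is for alloy A.

alloy A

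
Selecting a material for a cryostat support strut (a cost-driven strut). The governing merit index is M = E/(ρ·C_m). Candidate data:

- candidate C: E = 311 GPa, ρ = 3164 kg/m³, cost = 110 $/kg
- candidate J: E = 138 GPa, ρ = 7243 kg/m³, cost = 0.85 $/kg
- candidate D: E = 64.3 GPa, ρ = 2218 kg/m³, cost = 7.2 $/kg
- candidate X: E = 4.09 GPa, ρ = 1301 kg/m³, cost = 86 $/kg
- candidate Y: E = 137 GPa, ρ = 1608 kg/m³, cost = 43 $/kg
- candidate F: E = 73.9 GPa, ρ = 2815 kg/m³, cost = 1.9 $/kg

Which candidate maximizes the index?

candidate J

Computing M directly (units already consistent):
  candidate J: M = 22.4 MN·m per $
  candidate F: M = 13.8 MN·m per $
  candidate D: M = 4.03 MN·m per $
  candidate Y: M = 1.98 MN·m per $
  candidate C: M = 0.894 MN·m per $
  candidate X: M = 0.0366 MN·m per $
Candidate J has the largest M.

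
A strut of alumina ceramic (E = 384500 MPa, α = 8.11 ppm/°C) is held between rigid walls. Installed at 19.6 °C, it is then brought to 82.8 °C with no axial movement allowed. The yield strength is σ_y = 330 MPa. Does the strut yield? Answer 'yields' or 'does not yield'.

E = 384500 MPa = 384.5 GPa.
ΔT = 63.20 K. Constrained thermal stress σ = E·α·ΔT = 384.5×10³ MPa × 8.11×10⁻⁶ × 63.20 = 197 MPa (compressive).
Compare to σ_y = 330 MPa: σ < σ_y, so it does not yield.

does not yield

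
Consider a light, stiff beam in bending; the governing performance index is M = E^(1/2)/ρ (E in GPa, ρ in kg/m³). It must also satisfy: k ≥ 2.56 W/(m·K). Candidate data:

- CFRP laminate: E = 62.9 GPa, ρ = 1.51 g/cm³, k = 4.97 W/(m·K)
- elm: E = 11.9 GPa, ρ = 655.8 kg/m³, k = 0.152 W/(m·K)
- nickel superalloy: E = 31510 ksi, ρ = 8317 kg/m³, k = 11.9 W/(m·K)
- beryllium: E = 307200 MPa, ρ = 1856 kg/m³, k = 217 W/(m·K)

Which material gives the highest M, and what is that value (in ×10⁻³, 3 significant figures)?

Screen on constraints: k ≥ 2.56 W/(m·K). Survivors: CFRP laminate, nickel superalloy, beryllium.
Convert each candidate to consistent units, then evaluate M:
  CFRP laminate: E = 62.90 GPa, ρ = 1510 kg/m³
  nickel superalloy: E = 217.3 GPa, ρ = 8317 kg/m³
  beryllium: E = 307.2 GPa, ρ = 1856 kg/m³
  beryllium: M = 9.44×10⁻³
  CFRP laminate: M = 5.25×10⁻³
  nickel superalloy: M = 1.77×10⁻³
Beryllium has the largest M.

beryllium, M = 9.44×10⁻³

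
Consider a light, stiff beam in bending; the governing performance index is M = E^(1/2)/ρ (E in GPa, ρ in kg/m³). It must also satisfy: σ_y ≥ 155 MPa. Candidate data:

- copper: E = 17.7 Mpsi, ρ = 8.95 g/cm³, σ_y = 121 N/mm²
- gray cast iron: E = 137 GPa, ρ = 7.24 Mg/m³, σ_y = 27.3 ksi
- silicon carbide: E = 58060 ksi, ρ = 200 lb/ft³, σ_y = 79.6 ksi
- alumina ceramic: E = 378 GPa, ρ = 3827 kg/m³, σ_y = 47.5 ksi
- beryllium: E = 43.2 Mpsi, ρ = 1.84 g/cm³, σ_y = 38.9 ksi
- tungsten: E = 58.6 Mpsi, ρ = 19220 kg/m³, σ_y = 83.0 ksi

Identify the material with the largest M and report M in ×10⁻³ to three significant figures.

beryllium, M = 9.38×10⁻³

Screen on constraints: σ_y ≥ 155 MPa. Survivors: gray cast iron, silicon carbide, alumina ceramic, beryllium, tungsten.
Normalizing units and computing the index:
  gray cast iron: E = 137.0 GPa, ρ = 7240 kg/m³
  silicon carbide: E = 400.3 GPa, ρ = 3204 kg/m³
  alumina ceramic: E = 378.0 GPa, ρ = 3827 kg/m³
  beryllium: E = 297.9 GPa, ρ = 1840 kg/m³
  tungsten: E = 404.0 GPa, ρ = 19220 kg/m³
  beryllium: M = 9.38×10⁻³
  silicon carbide: M = 6.25×10⁻³
  alumina ceramic: M = 5.08×10⁻³
  gray cast iron: M = 1.62×10⁻³
  tungsten: M = 1.05×10⁻³
Highest index: beryllium.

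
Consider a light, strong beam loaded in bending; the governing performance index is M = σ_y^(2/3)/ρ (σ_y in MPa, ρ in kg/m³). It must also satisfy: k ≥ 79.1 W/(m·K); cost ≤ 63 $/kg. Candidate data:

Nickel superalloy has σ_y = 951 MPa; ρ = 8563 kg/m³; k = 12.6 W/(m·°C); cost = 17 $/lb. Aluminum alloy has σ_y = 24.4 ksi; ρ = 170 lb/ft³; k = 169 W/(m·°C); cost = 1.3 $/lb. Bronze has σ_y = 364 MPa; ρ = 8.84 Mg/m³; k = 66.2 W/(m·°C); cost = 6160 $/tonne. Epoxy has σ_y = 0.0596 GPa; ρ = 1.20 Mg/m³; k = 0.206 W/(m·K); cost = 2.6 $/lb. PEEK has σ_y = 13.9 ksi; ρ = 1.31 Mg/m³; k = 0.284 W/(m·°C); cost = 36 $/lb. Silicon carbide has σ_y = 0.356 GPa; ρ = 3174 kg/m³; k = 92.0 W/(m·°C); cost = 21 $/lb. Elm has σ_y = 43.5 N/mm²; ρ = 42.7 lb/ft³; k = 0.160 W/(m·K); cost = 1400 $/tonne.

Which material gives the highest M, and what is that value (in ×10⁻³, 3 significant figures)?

silicon carbide, M = 15.8×10⁻³

Screen on constraints: k ≥ 79.1 W/(m·K); cost ≤ 63 $/kg. Survivors: aluminum alloy, silicon carbide.
Normalizing units and computing the index:
  aluminum alloy: σ_y = 168.2 MPa, ρ = 2723 kg/m³
  silicon carbide: σ_y = 356.0 MPa, ρ = 3174 kg/m³
  silicon carbide: M = 15.8×10⁻³
  aluminum alloy: M = 11.2×10⁻³
Silicon carbide has the largest M.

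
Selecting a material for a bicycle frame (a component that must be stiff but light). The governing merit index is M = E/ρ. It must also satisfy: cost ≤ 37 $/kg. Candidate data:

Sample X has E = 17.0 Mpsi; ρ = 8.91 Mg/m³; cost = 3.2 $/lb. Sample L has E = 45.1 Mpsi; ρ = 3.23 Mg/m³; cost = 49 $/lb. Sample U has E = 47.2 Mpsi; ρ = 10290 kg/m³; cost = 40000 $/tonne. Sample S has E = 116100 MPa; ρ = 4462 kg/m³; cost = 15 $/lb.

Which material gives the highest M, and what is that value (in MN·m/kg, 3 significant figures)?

Screen on constraints: cost ≤ 37 $/kg. Survivors: sample X, sample S.
Convert each candidate to consistent units, then evaluate M:
  sample X: E = 117.2 GPa, ρ = 8910 kg/m³
  sample S: E = 116.1 GPa, ρ = 4462 kg/m³
  sample S: M = 26.0 MN·m/kg
  sample X: M = 13.2 MN·m/kg
Sample S ranks first.

sample S, M = 26.0 MN·m/kg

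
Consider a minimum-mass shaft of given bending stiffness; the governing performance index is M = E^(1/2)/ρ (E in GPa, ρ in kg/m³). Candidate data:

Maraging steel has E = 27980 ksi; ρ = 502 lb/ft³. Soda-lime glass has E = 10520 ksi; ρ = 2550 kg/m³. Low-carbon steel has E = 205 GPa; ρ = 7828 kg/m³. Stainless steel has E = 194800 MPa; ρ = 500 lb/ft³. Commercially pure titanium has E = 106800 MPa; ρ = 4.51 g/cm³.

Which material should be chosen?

soda-lime glass

In SI units:
  maraging steel: E = 192.9 GPa, ρ = 8041 kg/m³
  soda-lime glass: E = 72.53 GPa, ρ = 2550 kg/m³
  low-carbon steel: E = 205.0 GPa, ρ = 7828 kg/m³
  stainless steel: E = 194.8 GPa, ρ = 8009 kg/m³
  commercially pure titanium: E = 106.8 GPa, ρ = 4510 kg/m³
  soda-lime glass: M = 3.34×10⁻³
  commercially pure titanium: M = 2.29×10⁻³
  low-carbon steel: M = 1.83×10⁻³
  stainless steel: M = 1.74×10⁻³
  maraging steel: M = 1.73×10⁻³
Highest index: soda-lime glass.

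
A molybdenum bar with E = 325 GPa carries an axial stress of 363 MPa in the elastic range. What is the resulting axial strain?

ε = σ/E = 363 / 325000 = 1.12×10⁻³.

1.12×10⁻³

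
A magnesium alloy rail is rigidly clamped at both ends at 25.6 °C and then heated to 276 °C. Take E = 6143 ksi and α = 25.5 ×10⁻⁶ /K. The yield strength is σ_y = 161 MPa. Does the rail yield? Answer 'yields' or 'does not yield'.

E = 6143 ksi = 42.35 GPa.
ΔT = 250.4 K. Constrained thermal stress σ = E·α·ΔT = 42.35×10³ MPa × 25.5×10⁻⁶ × 250.4 = 270 MPa (compressive).
Compare to σ_y = 161 MPa: σ ≥ σ_y, so it yields.

yields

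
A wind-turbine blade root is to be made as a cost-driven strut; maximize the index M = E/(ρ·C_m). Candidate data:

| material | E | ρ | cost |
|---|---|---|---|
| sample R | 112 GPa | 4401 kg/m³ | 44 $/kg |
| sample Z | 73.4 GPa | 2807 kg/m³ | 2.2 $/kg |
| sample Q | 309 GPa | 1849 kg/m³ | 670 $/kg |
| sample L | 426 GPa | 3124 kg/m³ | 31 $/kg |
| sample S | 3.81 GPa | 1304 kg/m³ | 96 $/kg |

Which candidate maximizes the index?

sample Z

Per-candidate index values:
  sample Z: M = 11.9 MN·m per $
  sample L: M = 4.40 MN·m per $
  sample R: M = 0.578 MN·m per $
  sample Q: M = 0.249 MN·m per $
  sample S: M = 0.0304 MN·m per $
Sample Z has the largest M.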